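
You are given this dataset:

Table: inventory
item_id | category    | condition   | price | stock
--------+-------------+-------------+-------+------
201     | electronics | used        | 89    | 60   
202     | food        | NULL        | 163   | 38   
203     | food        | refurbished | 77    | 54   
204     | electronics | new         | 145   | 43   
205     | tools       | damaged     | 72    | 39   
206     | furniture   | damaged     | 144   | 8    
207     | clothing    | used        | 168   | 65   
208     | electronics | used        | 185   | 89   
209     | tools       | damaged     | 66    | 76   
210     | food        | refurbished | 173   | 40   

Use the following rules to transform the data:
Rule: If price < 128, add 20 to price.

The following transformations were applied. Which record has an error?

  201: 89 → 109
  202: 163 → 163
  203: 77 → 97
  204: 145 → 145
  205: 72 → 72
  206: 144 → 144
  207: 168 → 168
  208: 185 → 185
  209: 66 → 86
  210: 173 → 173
Record 205 has an error. The correct transformed value should be 92, not 72.

Step 1: Check each record against the rule
Step 2: Record 205 has price = 72
Step 3: Since 72 < 128, the bonus should have been applied
Step 4: Correct value = 92, but claimed value = 72
Conclusion: Record 205 has the error.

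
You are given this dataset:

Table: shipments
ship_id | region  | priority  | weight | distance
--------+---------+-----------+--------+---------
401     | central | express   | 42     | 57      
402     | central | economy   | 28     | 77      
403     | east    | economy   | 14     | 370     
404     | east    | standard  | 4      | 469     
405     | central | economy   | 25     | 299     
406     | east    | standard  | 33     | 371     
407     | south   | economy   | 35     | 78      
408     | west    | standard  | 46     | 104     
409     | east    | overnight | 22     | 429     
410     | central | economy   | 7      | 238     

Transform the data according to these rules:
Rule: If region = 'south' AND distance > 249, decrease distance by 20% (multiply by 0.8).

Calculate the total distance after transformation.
2492

Step 1: Find records where region = 'south' AND distance > 249
Step 2: 0 records match, summing to 0
Step 3: After multiplier: 0 × 0.8 = 0.0
Step 4: Unaffected records sum: 2492
Step 5: Final sum = 0.0 + 2492 = 2492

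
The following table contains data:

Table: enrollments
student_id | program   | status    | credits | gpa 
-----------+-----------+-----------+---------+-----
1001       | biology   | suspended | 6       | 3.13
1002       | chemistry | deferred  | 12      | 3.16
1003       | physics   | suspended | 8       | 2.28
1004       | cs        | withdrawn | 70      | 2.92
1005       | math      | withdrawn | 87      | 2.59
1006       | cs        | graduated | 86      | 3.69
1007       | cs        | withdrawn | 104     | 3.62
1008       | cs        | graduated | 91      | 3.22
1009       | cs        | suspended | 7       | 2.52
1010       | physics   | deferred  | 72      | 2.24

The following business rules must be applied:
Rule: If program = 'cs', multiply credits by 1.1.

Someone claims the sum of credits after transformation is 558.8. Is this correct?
No, the correct result is 578.8.

Step 1: Calculate the correct sum after transformation
Step 2: Apply multiplier 1.1 to records where program = 'cs'
Step 3: Correct result = 578.8
Step 4: Claimed result = 558.8
Step 5: 578.8 ≠ 558.8
Conclusion: The claimed result is incorrect. The correct answer is 578.8.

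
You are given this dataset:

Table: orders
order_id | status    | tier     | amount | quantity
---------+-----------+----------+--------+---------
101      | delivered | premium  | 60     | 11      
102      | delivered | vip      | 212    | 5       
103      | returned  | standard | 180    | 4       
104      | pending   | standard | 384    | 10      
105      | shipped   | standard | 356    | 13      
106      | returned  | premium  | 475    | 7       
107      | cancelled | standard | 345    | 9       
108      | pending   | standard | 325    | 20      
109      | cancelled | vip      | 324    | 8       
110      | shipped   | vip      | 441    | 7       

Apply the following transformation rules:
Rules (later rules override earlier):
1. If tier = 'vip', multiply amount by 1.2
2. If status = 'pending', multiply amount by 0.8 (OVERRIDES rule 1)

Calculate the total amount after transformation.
3155.6

Step 1: Rule 2 takes priority for records with status = 'pending'
  - 2 records: 709 × 0.8 = 567.2
Step 2: Rule 1 applies to remaining records with tier = 'vip'
  - 3 records: 977 × 1.2 = 1172.4
Step 3: Other records unchanged: 1416
Step 4: Final sum = 567.2 + 1172.4 + 1416 = 3155.6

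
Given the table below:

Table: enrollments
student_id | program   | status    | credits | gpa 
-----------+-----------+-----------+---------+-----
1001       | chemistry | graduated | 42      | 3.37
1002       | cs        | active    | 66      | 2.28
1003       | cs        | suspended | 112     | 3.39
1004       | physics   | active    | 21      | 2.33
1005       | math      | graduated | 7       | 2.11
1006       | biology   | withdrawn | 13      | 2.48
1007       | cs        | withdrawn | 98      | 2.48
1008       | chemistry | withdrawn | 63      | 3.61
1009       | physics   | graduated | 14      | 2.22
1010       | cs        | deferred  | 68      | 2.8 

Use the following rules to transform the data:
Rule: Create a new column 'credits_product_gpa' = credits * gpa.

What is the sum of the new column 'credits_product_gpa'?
1459.59

Step 1: For each record, compute credits * gpa
Example calculations:
  42 * 3.37 = 141.54
  66 * 2.28 = 150.48
  112 * 3.39 = 379.68
  ...
Step 2: Sum all derived values
Step 3: Total = 1459.59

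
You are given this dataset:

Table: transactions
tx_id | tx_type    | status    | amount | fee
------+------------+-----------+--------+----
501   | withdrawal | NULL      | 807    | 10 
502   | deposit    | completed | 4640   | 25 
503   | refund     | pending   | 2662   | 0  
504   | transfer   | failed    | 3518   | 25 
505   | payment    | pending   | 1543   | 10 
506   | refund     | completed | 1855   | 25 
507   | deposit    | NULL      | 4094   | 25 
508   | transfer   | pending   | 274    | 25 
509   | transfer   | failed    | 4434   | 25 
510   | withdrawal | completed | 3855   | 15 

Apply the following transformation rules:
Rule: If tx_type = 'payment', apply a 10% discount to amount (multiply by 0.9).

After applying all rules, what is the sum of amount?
27527.7

Step 1: Records with tx_type = 'payment' have total amount = 1543
Step 2: Apply multiplier: 1543 × 0.9 = 1388.7
Step 3: Other records total: 26139
Step 4: Final sum = 1388.7 + 26139 = 27527.7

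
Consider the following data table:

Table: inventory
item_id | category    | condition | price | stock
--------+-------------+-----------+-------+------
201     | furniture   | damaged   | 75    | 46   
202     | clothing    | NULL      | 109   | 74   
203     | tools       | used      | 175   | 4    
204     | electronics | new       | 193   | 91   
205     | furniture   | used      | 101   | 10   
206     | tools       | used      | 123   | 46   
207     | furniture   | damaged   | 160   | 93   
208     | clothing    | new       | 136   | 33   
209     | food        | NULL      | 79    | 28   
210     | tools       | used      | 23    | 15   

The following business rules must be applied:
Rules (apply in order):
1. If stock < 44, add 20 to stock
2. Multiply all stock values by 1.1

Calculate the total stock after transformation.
594.0

Step 1: Apply Rule 1 - Add 20 to records with stock < 44
  - 5 records affected: 90 + (5 × 20) = 190
  - Unaffected records: 350
  - Sum after Rule 1: 540
Step 2: Apply Rule 2 - Multiply all by 1.1
  - 540 × 1.1 = 594.0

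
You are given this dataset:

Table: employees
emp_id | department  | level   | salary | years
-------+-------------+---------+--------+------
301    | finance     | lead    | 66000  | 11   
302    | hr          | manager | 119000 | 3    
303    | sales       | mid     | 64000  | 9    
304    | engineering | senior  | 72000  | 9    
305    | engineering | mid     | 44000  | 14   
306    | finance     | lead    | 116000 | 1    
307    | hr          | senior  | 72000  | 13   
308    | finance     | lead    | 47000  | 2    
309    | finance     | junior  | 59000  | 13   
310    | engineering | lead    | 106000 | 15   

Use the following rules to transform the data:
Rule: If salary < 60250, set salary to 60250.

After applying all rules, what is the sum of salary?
795750

Step 1: 3 records have salary < 60250
Step 2: These records originally summed to 150000
Step 3: After setting to minimum: 3 × 60250 = 180750
Step 4: Unaffected records sum: 615000
Step 5: Final sum = 180750 + 615000 = 795750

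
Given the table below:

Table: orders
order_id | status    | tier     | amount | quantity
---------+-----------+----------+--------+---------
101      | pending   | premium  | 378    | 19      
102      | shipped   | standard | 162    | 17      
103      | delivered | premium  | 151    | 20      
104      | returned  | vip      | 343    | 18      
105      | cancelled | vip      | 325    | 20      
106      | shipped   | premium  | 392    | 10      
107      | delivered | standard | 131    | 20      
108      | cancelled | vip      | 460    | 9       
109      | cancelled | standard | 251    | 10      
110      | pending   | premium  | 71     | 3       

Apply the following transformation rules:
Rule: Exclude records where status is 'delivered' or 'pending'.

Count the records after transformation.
6

Step 1: Count records to exclude
  - 2 (delivered) + 2 (pending) = 4 records
Step 2: Total records: 10
Step 3: Remaining = 10 - 4 = 6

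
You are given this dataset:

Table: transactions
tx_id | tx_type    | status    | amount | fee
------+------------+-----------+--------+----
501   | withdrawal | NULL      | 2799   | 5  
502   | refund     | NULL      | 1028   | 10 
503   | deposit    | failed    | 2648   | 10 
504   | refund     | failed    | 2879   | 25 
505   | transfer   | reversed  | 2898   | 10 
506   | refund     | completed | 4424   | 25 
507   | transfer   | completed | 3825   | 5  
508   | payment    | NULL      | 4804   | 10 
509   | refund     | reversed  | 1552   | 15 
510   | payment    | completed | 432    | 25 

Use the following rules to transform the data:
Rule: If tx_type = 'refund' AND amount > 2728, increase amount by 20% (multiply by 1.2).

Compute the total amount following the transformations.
28749.6

Step 1: Find records where tx_type = 'refund' AND amount > 2728
Step 2: 2 records match, summing to 7303
Step 3: After multiplier: 7303 × 1.2 = 8763.6
Step 4: Unaffected records sum: 19986
Step 5: Final sum = 8763.6 + 19986 = 28749.6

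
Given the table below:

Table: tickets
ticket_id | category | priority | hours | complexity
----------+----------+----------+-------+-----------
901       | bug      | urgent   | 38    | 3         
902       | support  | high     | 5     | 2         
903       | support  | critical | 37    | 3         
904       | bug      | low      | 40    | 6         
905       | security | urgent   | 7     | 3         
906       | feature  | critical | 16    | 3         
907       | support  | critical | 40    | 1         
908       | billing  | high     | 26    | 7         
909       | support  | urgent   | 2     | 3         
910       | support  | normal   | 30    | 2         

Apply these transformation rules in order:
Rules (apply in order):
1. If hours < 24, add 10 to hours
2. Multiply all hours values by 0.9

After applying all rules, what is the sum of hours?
252.9

Step 1: Apply Rule 1 - Add 10 to records with hours < 24
  - 4 records affected: 30 + (4 × 10) = 70
  - Unaffected records: 211
  - Sum after Rule 1: 281
Step 2: Apply Rule 2 - Multiply all by 0.9
  - 281 × 0.9 = 252.9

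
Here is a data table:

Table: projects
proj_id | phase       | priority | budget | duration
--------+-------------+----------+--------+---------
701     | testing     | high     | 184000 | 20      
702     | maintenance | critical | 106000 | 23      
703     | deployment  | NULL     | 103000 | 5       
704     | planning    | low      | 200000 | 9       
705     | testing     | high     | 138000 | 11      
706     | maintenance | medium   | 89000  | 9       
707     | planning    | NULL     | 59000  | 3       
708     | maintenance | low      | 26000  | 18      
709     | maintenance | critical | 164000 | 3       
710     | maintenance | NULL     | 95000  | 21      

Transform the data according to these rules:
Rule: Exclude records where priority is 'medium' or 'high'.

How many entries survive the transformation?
7

Step 1: Count records to exclude
  - 1 (medium) + 2 (high) = 3 records
Step 2: Total records: 10
Step 3: Remaining = 10 - 3 = 7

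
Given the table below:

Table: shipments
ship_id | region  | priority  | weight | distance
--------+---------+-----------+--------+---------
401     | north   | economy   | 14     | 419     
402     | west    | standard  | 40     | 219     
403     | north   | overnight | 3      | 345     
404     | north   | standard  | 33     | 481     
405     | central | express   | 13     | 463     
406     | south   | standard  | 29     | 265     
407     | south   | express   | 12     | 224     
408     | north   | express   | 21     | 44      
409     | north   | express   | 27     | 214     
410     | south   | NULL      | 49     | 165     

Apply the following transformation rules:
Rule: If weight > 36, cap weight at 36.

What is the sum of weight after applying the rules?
224

Step 1: 2 records have weight > 36
Step 2: These records originally summed to 89
Step 3: After capping: 2 × 36 = 72
Step 4: Unaffected records sum: 152
Step 5: Final sum = 72 + 152 = 224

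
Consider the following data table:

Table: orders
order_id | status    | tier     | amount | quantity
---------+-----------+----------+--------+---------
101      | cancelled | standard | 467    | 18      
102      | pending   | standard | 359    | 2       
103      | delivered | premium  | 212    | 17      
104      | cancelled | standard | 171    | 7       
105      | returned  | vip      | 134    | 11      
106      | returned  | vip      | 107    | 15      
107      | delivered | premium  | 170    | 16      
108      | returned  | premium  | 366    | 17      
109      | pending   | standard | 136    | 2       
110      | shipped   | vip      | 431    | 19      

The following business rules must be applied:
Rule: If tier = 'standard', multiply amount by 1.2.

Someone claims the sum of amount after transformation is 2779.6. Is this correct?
Yes, the result is correct.

Step 1: Calculate the correct sum after transformation
Step 2: Apply multiplier 1.2 to records where tier = 'standard'
Step 3: Correct result = 2779.6
Step 4: Claimed result = 2779.6
Step 5: 2779.6 = 2779.6 ✓
Conclusion: The claimed result is correct.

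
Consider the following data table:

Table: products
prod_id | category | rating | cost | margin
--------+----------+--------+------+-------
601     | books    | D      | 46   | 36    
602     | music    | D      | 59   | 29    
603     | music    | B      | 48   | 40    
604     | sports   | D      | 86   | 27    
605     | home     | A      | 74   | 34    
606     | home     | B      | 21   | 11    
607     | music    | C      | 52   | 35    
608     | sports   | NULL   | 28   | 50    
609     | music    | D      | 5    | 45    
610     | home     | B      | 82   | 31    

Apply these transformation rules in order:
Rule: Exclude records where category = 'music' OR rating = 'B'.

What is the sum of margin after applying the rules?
147

Step 1: Find records where category = 'music' OR rating = 'B'
Step 2: 6 records match, summing to 191
Step 3: Original sum: 338
Step 4: Remaining sum = 338 - 191 = 147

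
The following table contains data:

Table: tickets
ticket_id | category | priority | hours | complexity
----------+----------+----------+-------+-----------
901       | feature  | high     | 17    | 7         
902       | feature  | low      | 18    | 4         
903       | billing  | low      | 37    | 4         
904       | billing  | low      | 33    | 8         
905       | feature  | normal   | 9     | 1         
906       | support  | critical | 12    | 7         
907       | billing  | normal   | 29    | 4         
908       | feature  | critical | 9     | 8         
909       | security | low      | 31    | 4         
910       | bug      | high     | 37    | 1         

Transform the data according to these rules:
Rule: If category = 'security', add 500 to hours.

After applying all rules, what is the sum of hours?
732

Step 1: Count records where category = 'security': 1
Step 2: Total bonus added: 1 × 500 = 500
Step 3: Original sum of hours: 232
Step 4: Final sum = 232 + 500 = 732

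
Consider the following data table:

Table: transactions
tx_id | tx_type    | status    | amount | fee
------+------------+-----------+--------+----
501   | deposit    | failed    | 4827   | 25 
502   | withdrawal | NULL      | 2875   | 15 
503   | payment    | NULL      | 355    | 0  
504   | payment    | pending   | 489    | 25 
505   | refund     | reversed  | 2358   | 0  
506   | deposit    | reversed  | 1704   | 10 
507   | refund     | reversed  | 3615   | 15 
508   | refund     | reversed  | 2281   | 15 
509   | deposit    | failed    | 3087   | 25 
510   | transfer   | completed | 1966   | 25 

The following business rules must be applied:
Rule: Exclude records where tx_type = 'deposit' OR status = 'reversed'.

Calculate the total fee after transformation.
65

Step 1: Find records where tx_type = 'deposit' OR status = 'reversed'
Step 2: 6 records match, summing to 90
Step 3: Original sum: 155
Step 4: Remaining sum = 155 - 90 = 65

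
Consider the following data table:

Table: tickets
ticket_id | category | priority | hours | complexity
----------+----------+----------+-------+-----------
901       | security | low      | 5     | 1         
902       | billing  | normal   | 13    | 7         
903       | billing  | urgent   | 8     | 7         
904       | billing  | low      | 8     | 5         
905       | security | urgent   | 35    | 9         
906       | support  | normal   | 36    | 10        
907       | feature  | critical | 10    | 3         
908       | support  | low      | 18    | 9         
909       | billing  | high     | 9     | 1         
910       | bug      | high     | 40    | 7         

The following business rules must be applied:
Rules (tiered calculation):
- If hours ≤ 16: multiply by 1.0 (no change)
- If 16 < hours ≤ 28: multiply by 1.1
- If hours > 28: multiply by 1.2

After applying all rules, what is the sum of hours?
206.0

Step 1: Tier 1 (hours ≤ 16): 6 records, sum = 53 × 1.0 = 53.0
Step 2: Tier 2 (16 < hours ≤ 28): 1 records, sum = 18 × 1.1 = 19.8
Step 3: Tier 3 (hours > 28): 3 records, sum = 111 × 1.2 = 133.2
Step 4: Final sum = 53.0 + 19.8 + 133.2 = 206.0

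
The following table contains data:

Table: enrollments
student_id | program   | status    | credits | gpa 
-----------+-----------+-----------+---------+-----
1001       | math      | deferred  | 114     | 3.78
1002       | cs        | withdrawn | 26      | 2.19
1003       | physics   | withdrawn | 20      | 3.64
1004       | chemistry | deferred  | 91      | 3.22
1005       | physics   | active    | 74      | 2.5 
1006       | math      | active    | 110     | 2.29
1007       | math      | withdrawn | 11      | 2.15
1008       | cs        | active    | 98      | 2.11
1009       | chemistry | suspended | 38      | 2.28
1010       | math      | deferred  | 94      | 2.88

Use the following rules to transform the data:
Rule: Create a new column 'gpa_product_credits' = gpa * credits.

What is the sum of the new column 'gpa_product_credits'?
1878.37

Step 1: For each record, compute gpa * credits
Example calculations:
  3.78 * 114 = 430.92
  2.19 * 26 = 56.94
  3.64 * 20 = 72.8
  ...
Step 2: Sum all derived values
Step 3: Total = 1878.37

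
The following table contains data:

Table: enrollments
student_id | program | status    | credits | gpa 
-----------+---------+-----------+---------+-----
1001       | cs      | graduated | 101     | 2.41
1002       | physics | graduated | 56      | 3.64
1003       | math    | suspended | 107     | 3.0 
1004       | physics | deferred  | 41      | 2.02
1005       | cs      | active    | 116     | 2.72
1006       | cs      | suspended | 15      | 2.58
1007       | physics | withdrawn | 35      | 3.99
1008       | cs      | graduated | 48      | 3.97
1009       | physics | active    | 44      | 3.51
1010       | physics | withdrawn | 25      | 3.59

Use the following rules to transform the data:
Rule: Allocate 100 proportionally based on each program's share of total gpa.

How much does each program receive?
cs: 37.16, math: 9.55, physics: 53.29

Step 1: Calculate total gpa = 31.43
Step 2: Calculate each program's proportion:
  cs: 11.68/31.43 = 37.16% → 37.16
  math: 3.0/31.43 = 9.55% → 9.55
  physics: 16.75/31.43 = 53.29% → 53.29
Step 3: Verify: sum of allocations ≈ 100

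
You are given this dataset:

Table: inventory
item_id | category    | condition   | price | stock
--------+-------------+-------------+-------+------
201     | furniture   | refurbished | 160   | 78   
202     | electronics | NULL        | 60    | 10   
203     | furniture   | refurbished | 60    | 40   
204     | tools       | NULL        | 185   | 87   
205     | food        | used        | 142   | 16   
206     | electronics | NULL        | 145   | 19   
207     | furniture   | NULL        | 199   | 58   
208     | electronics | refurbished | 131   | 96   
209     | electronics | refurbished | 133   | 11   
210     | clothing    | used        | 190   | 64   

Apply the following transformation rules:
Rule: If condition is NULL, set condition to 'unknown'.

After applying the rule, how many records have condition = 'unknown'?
4

Step 1: Count records where condition IS NULL
Step 2: Found 4 records with NULL condition
Step 3: These records will have condition set to 'unknown'
Step 4: Records already having condition = 'unknown': 0
Step 5: Answer: 4 + 0 = 4 records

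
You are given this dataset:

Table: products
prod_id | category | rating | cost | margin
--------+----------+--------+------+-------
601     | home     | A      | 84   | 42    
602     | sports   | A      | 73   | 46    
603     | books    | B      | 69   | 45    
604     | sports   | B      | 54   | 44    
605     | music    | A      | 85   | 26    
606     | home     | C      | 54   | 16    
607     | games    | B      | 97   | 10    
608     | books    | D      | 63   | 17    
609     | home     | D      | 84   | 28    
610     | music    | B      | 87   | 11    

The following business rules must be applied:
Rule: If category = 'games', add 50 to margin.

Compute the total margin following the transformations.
335

Step 1: Count records where category = 'games': 1
Step 2: Total bonus added: 1 × 50 = 50
Step 3: Original sum of margin: 285
Step 4: Final sum = 285 + 50 = 335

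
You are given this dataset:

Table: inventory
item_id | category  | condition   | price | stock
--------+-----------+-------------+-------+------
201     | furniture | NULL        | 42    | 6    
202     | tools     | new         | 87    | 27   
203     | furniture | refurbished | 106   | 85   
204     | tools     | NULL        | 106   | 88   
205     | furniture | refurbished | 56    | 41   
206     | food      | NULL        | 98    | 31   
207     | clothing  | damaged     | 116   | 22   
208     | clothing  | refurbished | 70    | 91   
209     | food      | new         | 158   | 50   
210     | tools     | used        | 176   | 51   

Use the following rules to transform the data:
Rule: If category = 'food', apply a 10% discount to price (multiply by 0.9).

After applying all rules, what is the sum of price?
989.4

Step 1: Records with category = 'food' have total price = 256
Step 2: Apply multiplier: 256 × 0.9 = 230.4
Step 3: Other records total: 759
Step 4: Final sum = 230.4 + 759 = 989.4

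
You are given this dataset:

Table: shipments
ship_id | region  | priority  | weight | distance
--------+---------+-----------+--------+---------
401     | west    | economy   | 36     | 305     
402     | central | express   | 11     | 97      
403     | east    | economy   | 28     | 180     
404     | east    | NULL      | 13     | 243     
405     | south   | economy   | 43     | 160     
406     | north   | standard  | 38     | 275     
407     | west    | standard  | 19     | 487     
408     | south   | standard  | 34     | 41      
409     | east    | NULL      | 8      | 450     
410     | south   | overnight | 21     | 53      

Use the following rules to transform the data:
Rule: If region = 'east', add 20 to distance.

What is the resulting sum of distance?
2351

Step 1: Count records where region = 'east': 3
Step 2: Total bonus added: 3 × 20 = 60
Step 3: Original sum of distance: 2291
Step 4: Final sum = 2291 + 60 = 2351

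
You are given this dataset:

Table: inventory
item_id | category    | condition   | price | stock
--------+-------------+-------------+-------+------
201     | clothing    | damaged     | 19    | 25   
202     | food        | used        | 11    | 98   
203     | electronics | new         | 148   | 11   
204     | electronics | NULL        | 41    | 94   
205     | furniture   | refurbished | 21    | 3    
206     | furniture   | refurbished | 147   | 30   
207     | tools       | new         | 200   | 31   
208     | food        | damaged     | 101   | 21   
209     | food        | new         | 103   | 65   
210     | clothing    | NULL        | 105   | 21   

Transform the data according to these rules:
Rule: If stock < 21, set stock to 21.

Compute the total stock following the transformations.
427

Step 1: 2 records have stock < 21
Step 2: These records originally summed to 14
Step 3: After setting to minimum: 2 × 21 = 42
Step 4: Unaffected records sum: 385
Step 5: Final sum = 42 + 385 = 427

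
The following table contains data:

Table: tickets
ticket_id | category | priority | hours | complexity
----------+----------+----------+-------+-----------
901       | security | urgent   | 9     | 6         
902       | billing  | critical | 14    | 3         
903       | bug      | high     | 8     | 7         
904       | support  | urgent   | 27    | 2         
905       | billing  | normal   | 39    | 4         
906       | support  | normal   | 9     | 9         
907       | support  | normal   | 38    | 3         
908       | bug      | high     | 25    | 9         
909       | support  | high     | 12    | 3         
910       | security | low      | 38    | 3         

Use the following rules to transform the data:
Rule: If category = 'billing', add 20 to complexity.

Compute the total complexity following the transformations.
89

Step 1: Count records where category = 'billing': 2
Step 2: Total bonus added: 2 × 20 = 40
Step 3: Original sum of complexity: 49
Step 4: Final sum = 49 + 40 = 89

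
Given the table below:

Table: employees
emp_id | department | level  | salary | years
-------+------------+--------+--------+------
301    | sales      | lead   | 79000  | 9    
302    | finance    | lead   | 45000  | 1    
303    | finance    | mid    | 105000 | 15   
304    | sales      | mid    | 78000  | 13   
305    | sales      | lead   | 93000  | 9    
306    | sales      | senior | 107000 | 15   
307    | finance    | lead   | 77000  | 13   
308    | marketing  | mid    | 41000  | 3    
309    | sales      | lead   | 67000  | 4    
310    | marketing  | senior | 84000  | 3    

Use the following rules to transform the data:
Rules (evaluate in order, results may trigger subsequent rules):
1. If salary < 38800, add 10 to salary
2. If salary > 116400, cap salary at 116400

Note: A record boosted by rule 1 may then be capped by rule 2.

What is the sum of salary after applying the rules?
776000

Step 1: Apply rule 1 to records with salary < 38800
  - 0 records get bonus of 10
  - Of these, 0 records then exceed 116400 and get capped
Step 2: Apply rule 2 to records with salary > 116400
  - 0 records (original) are capped
Step 3: Calculate final sum = 776000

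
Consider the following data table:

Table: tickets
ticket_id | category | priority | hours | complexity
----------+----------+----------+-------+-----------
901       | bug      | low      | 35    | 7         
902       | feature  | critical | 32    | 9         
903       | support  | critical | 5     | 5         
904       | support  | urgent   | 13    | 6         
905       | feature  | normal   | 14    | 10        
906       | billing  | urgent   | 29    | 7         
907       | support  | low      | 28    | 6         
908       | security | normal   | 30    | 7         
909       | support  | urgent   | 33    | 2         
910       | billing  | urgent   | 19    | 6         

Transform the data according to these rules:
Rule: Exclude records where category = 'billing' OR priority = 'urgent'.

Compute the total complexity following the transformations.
44

Step 1: Find records where category = 'billing' OR priority = 'urgent'
Step 2: 4 records match, summing to 21
Step 3: Original sum: 65
Step 4: Remaining sum = 65 - 21 = 44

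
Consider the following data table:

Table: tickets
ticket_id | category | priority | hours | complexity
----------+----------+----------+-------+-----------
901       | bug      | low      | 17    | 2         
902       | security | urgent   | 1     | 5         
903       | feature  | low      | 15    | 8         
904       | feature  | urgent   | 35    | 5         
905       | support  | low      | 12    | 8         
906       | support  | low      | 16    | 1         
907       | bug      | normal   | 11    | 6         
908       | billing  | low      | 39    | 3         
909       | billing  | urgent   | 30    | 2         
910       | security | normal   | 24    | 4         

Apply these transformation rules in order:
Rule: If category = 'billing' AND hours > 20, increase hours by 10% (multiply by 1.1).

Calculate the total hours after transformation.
206.9

Step 1: Find records where category = 'billing' AND hours > 20
Step 2: 2 records match, summing to 69
Step 3: After multiplier: 69 × 1.1 = 75.9
Step 4: Unaffected records sum: 131
Step 5: Final sum = 75.9 + 131 = 206.9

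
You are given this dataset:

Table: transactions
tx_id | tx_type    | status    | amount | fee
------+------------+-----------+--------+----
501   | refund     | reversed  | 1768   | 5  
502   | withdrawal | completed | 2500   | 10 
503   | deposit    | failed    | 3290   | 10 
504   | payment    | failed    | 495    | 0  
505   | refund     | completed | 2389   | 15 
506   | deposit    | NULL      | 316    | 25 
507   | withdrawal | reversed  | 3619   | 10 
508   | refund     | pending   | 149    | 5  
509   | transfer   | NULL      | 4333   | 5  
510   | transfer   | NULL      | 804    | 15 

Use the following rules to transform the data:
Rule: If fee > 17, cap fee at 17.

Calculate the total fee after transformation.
92

Step 1: 1 records have fee > 17
Step 2: These records originally summed to 25
Step 3: After capping: 1 × 17 = 17
Step 4: Unaffected records sum: 75
Step 5: Final sum = 17 + 75 = 92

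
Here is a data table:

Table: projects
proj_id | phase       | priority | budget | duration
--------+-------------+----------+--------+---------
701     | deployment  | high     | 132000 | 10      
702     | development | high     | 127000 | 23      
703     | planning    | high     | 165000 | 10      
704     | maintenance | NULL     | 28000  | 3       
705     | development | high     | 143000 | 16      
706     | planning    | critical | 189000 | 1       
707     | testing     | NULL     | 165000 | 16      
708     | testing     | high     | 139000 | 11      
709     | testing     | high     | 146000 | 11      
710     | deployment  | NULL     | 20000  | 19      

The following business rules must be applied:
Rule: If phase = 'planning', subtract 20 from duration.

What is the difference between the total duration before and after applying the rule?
40

Step 1: Original sum of duration = 120
Step 2: 2 records have phase = 'planning'
Step 3: Each affected record changes by -20
Step 4: Total change = 2 × -20 = -40
Step 5: New sum = 120 + -40 = 80
Step 6: Difference = |80 - 120| = 40
        (Sum decreased by 40)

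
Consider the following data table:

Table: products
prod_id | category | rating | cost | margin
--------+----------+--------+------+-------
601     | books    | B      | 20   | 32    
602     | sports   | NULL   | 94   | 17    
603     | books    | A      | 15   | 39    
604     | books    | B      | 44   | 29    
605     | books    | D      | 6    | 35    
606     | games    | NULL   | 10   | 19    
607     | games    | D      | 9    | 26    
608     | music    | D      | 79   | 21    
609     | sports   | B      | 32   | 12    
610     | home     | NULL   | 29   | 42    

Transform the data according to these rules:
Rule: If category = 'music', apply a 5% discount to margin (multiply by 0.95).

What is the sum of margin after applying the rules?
270.95

Step 1: Records with category = 'music' have total margin = 21
Step 2: Apply multiplier: 21 × 0.95 = 19.95
Step 3: Other records total: 251
Step 4: Final sum = 19.95 + 251 = 270.95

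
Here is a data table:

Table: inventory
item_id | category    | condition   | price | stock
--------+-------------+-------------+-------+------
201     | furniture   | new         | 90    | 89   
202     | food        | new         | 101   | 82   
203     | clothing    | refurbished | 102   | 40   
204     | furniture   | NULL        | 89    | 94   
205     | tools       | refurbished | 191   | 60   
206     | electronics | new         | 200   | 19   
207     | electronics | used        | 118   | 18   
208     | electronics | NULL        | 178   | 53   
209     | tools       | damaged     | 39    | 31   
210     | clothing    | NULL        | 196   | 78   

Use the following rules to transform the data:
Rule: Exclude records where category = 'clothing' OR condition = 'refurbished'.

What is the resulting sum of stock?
386

Step 1: Find records where category = 'clothing' OR condition = 'refurbished'
Step 2: 3 records match, summing to 178
Step 3: Original sum: 564
Step 4: Remaining sum = 564 - 178 = 386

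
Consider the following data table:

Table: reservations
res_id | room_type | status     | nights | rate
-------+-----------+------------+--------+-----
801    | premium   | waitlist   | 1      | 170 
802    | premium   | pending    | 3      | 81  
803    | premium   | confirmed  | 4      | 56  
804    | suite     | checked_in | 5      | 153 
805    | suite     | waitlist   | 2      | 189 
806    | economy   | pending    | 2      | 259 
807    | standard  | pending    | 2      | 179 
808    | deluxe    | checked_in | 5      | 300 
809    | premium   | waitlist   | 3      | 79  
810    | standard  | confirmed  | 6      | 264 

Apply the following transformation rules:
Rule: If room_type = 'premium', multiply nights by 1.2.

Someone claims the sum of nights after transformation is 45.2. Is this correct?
No, the correct result is 35.2.

Step 1: Calculate the correct sum after transformation
Step 2: Apply multiplier 1.2 to records where room_type = 'premium'
Step 3: Correct result = 35.2
Step 4: Claimed result = 45.2
Step 5: 35.2 ≠ 45.2
Conclusion: The claimed result is incorrect. The correct answer is 35.2.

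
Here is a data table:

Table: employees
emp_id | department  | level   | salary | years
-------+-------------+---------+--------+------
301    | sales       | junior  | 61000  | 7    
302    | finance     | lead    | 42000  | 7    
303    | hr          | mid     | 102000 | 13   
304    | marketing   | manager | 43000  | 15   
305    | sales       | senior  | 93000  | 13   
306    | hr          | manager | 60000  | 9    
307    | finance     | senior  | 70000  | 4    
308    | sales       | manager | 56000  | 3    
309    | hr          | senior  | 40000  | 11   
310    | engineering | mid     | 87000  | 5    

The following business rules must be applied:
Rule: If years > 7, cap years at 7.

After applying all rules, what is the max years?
7

Step 1: Original maximum years = 15
Step 2: Apply cap at 7
Step 3: 5 records had years > 7 and were capped
Step 4: Maximum after transformation = 7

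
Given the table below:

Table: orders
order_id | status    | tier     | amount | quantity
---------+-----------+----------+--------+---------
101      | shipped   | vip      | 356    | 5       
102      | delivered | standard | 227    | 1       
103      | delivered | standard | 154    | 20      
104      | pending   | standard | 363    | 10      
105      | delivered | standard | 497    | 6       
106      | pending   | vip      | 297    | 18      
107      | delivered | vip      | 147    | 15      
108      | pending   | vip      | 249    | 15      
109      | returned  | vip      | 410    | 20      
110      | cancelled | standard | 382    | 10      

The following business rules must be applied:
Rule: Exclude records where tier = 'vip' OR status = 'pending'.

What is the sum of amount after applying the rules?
1260

Step 1: Find records where tier = 'vip' OR status = 'pending'
Step 2: 6 records match, summing to 1822
Step 3: Original sum: 3082
Step 4: Remaining sum = 3082 - 1822 = 1260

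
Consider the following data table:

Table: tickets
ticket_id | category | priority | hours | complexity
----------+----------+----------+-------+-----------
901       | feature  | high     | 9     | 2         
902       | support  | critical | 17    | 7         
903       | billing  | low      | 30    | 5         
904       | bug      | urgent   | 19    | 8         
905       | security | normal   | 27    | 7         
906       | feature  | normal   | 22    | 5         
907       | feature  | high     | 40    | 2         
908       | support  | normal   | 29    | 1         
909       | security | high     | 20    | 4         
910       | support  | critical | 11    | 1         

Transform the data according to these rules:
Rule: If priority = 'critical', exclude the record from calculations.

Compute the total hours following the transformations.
196

Step 1: Identify records where priority = 'critical'
Step 2: The excluded records sum to 28
Step 3: Original total hours = 224
Step 4: Remaining total = 224 - 28 = 196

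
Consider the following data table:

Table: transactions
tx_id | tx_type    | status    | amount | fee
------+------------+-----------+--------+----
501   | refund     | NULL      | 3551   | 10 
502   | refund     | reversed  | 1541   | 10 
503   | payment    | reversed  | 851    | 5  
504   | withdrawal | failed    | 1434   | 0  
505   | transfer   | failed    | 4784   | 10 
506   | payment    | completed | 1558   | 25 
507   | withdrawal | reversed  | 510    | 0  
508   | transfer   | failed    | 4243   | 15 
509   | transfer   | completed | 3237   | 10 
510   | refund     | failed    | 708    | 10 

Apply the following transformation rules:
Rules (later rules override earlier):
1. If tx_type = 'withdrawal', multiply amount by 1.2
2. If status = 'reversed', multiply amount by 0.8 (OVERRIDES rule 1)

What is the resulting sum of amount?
22123.4

Step 1: Rule 2 takes priority for records with status = 'reversed'
  - 3 records: 2902 × 0.8 = 2321.6
Step 2: Rule 1 applies to remaining records with tx_type = 'withdrawal'
  - 1 records: 1434 × 1.2 = 1720.8
Step 3: Other records unchanged: 18081
Step 4: Final sum = 2321.6 + 1720.8 + 18081 = 22123.4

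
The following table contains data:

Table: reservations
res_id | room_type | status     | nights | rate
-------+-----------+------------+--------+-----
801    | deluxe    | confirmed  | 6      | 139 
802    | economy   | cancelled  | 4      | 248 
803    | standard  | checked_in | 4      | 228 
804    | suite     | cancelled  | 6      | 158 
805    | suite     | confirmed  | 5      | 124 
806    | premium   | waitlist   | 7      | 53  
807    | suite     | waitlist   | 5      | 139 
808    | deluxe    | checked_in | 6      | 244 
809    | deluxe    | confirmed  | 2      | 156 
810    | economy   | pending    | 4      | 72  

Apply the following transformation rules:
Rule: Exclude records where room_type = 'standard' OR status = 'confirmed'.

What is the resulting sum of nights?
32

Step 1: Find records where room_type = 'standard' OR status = 'confirmed'
Step 2: 4 records match, summing to 17
Step 3: Original sum: 49
Step 4: Remaining sum = 49 - 17 = 32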